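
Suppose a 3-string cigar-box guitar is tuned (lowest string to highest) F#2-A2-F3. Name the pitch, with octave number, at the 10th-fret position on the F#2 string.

E3

F#2 is MIDI 42. Adding 10 gives 52, which is E3.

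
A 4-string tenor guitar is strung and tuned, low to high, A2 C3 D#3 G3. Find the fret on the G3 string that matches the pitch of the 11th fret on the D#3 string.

7

Fret 11 on D#3 is MIDI 51 + 11 = 62 (D4). On the G3 string (open MIDI 55), that pitch is 62 − 55 = fret 7.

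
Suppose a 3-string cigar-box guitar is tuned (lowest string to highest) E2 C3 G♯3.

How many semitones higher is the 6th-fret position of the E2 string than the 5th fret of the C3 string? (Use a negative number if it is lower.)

-7 semitones

E2 at fret 6 → A♯2 (MIDI 46); C3 at fret 5 → F3 (MIDI 53).
46 − 53 = -7, so the two pitches are 7 semitones apart.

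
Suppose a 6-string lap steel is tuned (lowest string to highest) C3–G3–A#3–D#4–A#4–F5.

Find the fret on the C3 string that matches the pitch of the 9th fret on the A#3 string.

19

A#3 at fret 9 is A#3 + 9 semitones = G4.
The open C3 string is 10 semitones below the open A#3, so the same pitch on the C3 string lies at fret 9 + 10 = 19.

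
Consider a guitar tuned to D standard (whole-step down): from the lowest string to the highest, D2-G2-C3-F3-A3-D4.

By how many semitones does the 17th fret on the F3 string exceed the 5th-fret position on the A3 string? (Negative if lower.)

8 semitones

F3 at fret 17 → A♯4 (MIDI 70); A3 at fret 5 → D4 (MIDI 62).
70 − 62 = 8, so the two pitches are 8 semitones apart.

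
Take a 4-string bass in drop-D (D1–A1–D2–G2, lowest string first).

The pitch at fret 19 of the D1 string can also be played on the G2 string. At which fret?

2

D1 at fret 19 is D1 + 19 semitones = A2.
The open G2 string is 17 semitones above the open D1, so the same pitch on the G2 string lies at fret 19 − 17 = 2.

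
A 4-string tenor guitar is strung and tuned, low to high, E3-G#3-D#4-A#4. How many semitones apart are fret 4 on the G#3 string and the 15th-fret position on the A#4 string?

G#3 at fret 4 → C4 (MIDI 60); A#4 at fret 15 → C#6 (MIDI 85).
60 − 85 = -25, so the two pitches are 25 semitones apart, with C#6 the higher.

25 semitones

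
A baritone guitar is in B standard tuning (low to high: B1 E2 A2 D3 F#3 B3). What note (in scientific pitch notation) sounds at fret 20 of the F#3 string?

D5

The open F#3 string plus 20 semitones: F#–G–G#–A–…–C–C#–D.
The walk passes from B into C 2 times, so the octave number goes from 3 to 5.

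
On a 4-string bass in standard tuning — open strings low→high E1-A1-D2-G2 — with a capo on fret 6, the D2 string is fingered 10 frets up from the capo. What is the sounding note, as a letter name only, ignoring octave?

F#

The capo raises the open D2 by 6 semitones to G#2; fretting 10 more gives D2 + 6 + 10 = D2 + 16 semitones, landing on F#.
(Also written Gb.)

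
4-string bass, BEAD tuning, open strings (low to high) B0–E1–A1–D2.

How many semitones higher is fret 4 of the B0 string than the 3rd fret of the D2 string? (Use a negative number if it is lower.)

-14 semitones

B0 at fret 4 → D#1 (MIDI 27); D2 at fret 3 → F2 (MIDI 41).
27 − 41 = -14, so the two pitches are 14 semitones apart.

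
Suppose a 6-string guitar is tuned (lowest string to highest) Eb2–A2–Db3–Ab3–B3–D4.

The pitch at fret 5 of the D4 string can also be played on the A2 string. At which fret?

22

D4 at fret 5 is D4 + 5 semitones = G4.
The open A2 string is 17 semitones below the open D4, so the same pitch on the A2 string lies at fret 5 + 17 = 22.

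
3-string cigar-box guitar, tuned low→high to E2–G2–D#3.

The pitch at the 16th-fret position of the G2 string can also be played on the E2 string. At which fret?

Fret 16 on G2 is MIDI 43 + 16 = 59 (B3). On the E2 string (open MIDI 40), that pitch is 59 − 40 = fret 19.

19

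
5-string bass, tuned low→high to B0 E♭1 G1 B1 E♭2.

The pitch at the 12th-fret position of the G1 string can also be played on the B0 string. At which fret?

20

Fret 12 on G1 is MIDI 31 + 12 = 43 (G2). On the B0 string (open MIDI 23), that pitch is 43 − 23 = fret 20.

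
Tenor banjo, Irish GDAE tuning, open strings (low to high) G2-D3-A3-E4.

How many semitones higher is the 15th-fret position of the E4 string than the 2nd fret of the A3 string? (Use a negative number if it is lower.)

E4 at fret 15 → G5 (MIDI 79); A3 at fret 2 → B3 (MIDI 59).
79 − 59 = 20, so the two pitches are 20 semitones apart.

20 semitones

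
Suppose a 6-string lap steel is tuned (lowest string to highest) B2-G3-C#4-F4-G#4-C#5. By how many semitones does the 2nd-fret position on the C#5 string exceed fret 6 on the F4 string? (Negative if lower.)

C#5 at fret 2 → D#5 (MIDI 75); F4 at fret 6 → B4 (MIDI 71).
75 − 71 = 4, so the two pitches are 4 semitones apart.

4 semitones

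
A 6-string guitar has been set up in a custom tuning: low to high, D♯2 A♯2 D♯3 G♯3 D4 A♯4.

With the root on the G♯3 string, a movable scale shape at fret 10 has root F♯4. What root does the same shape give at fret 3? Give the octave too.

B3

Moving from fret 10 to fret 3 shifts the root by -7 semitones.
F♯4 down 7 semitones is B3.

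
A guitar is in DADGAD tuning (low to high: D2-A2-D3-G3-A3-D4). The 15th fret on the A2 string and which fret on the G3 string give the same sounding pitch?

5

Fret 15 on A2 is MIDI 45 + 15 = 60 (C4). On the G3 string (open MIDI 55), that pitch is 60 − 55 = fret 5.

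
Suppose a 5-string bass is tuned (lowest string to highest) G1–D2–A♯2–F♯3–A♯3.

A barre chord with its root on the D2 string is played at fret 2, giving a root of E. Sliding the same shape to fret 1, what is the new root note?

D♯

Moving from fret 2 to fret 1 shifts the root by -1 semitone.
E down 1 semitone is D♯.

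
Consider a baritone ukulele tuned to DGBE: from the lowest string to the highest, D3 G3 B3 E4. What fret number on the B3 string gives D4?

D4 is 3 semitones above the open B3 (B–C–C#–D), so it sits at fret 3.

3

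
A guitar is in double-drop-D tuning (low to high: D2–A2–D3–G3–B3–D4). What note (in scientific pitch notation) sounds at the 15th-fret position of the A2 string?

A2 is MIDI 45. Adding 15 gives 60, which is C4.

C4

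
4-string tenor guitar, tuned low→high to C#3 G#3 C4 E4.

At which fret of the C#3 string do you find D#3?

2

D#3 is 2 semitones above the open C#3 (C#–D–D#), so it sits at fret 2.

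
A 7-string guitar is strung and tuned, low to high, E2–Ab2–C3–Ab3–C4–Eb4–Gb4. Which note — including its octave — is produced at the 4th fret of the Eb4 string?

Each fret is one semitone, so Eb4 + 4 = G4.

G4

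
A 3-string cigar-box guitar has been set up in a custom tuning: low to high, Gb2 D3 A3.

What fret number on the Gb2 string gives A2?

A2 is 3 semitones above the open Gb2 (Gb–G–Ab–A), so it sits at fret 3.

3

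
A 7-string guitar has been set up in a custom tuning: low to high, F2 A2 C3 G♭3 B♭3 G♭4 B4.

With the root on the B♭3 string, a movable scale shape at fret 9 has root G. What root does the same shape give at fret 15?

D♭

Moving from fret 9 to fret 15 shifts the root by 6 semitones.
G up 6 semitones is D♭.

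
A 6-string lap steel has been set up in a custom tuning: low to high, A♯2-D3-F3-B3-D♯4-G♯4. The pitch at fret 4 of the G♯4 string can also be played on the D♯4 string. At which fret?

9

Fret 4 on G♯4 is MIDI 68 + 4 = 72 (C5). On the D♯4 string (open MIDI 63), that pitch is 72 − 63 = fret 9.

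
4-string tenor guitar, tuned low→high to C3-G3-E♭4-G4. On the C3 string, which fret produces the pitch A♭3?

A♭3 is 8 semitones above the open C3 (C–Db–D–Eb–E–F–Gb–G–Ab), so it sits at fret 8.

8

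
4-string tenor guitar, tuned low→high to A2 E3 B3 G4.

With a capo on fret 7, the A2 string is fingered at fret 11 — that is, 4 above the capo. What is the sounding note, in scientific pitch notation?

G♯3

The capo raises the open A2 by 7 semitones to E3; fretting 4 more gives A2 + 7 + 4 = A2 + 11 semitones = G♯3.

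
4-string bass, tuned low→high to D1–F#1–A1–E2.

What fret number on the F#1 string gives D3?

D3 is 20 semitones above the open F#1 (F#–G–G#–A–…–C–C#–D), so it sits at fret 20.

20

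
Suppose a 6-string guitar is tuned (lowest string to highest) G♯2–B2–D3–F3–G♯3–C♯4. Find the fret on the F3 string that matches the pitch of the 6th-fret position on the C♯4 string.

14

C♯4 at fret 6 is C♯4 + 6 semitones = G4.
The open F3 string is 8 semitones below the open C♯4, so the same pitch on the F3 string lies at fret 6 + 8 = 14.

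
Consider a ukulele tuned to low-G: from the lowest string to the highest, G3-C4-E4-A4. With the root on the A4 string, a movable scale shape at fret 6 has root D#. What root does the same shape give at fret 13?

A#

Moving from fret 6 to fret 13 shifts the root by 7 semitones.
D# up 7 semitones is A#.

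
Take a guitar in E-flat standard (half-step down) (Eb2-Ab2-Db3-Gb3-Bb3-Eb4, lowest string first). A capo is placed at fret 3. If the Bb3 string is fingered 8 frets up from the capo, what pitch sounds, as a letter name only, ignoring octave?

The capo raises the open Bb3 by 3 semitones to Db4; fretting 8 more gives Bb3 + 3 + 8 = Bb3 + 11 semitones, landing on A.

A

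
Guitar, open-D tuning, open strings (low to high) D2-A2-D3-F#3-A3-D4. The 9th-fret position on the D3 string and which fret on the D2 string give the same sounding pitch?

21

D3 at fret 9 is D3 + 9 semitones = B3.
The open D2 string is 12 semitones below the open D3, so the same pitch on the D2 string lies at fret 9 + 12 = 21.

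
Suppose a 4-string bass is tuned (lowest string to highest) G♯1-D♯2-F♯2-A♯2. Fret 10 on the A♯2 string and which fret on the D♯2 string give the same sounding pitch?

17

A♯2 at fret 10 is A♯2 + 10 semitones = G♯3.
The open D♯2 string is 7 semitones below the open A♯2, so the same pitch on the D♯2 string lies at fret 10 + 7 = 17.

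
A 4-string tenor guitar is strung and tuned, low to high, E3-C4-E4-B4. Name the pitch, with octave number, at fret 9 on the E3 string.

D♭4

The open E3 string plus 9 semitones: E–F–Gb–G–Ab–A–Bb–B–C–Db.
The walk passes from B into C once, so the octave number goes from 3 to 4.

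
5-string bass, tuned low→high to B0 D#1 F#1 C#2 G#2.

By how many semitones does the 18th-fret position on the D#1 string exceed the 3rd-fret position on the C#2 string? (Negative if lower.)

D#1 at fret 18 → A2 (MIDI 45); C#2 at fret 3 → E2 (MIDI 40).
45 − 40 = 5, so the two pitches are 5 semitones apart.

5 semitones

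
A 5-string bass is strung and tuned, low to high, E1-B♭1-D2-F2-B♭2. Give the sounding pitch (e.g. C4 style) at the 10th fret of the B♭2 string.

Each fret is one semitone, so B♭2 + 10 = A♭3.

A♭3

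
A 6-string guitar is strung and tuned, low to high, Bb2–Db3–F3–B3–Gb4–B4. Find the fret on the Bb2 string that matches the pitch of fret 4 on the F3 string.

11

F3 at fret 4 is F3 + 4 semitones = A3.
The open Bb2 string is 7 semitones below the open F3, so the same pitch on the Bb2 string lies at fret 4 + 7 = 11.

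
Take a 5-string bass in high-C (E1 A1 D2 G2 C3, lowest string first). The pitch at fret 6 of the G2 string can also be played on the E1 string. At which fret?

21

Fret 6 on G2 is MIDI 43 + 6 = 49 (C#3). On the E1 string (open MIDI 28), that pitch is 49 − 28 = fret 21.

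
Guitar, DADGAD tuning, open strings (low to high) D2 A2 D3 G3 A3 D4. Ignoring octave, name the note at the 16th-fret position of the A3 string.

The open A3 string plus 16 semitones: A–A#–B–C–…–B–C–C#.

C#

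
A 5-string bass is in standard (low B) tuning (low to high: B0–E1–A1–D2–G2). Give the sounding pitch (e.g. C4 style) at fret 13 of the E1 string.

F2

E1 is MIDI 28. Adding 13 gives 41, which is F2.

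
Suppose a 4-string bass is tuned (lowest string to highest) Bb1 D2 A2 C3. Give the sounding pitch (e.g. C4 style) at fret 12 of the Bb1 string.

The open Bb1 string plus 12 semitones: Bb–B–C–Db–…–Ab–A–Bb.
The walk passes from B into C once, so the octave number goes from 1 to 2.
(Equivalently spelled A#2.)

Bb2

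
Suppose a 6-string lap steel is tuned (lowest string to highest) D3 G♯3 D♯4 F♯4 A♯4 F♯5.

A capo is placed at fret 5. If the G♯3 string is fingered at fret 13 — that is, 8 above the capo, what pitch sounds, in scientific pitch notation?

A4

The capo raises the open G♯3 by 5 semitones to C♯4; fretting 8 more gives G♯3 + 5 + 8 = G♯3 + 13 semitones = A4.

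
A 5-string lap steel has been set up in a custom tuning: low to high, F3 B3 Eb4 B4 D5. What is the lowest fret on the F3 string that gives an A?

4

From F3, count semitones up the chromatic scale until reaching A: F–Gb–G–Ab–A — 4 steps.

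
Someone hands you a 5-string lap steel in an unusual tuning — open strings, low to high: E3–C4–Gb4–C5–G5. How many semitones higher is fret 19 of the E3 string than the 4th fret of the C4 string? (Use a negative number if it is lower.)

7 semitones

E3 at fret 19 → B4 (MIDI 71); C4 at fret 4 → E4 (MIDI 64).
71 − 64 = 7, so the two pitches are 7 semitones apart.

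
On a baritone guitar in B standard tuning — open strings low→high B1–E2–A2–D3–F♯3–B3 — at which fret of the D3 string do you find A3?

A3 is 7 semitones above the open D3 (D–D#–E–F–F#–G–G#–A), so it sits at fret 7.

7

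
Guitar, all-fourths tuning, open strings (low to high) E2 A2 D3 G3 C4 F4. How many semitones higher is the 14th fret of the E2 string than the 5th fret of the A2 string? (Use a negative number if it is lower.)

E2 at fret 14 → F#3 (MIDI 54); A2 at fret 5 → D3 (MIDI 50).
54 − 50 = 4, so the two pitches are 4 semitones apart.

4 semitones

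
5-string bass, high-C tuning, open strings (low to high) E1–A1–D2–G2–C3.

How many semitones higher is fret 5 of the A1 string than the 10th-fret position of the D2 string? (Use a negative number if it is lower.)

A1 at fret 5 → D2 (MIDI 38); D2 at fret 10 → C3 (MIDI 48).
38 − 48 = -10, so the two pitches are 10 semitones apart.

-10 semitones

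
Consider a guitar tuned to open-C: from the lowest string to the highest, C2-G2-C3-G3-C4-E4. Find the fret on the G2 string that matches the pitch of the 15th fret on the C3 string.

C3 at fret 15 is C3 + 15 semitones = D#4.
The open G2 string is 5 semitones below the open C3, so the same pitch on the G2 string lies at fret 15 + 5 = 20.

20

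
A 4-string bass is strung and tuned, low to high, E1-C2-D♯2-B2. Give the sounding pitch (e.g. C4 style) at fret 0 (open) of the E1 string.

Fret 0 is the open string itself, so the pitch is just E1.

E1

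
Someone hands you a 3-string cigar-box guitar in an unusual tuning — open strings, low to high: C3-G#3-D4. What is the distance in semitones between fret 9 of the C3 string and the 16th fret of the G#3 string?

C3 at fret 9 → A3 (MIDI 57); G#3 at fret 16 → C5 (MIDI 72).
57 − 72 = -15, so the two pitches are 15 semitones apart, with C5 the higher.

15 semitones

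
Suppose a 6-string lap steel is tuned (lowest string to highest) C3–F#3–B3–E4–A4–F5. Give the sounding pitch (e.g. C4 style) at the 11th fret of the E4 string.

D#5

E4 is MIDI 64. Adding 11 gives 75, which is D#5.
(Equivalently spelled Eb5.)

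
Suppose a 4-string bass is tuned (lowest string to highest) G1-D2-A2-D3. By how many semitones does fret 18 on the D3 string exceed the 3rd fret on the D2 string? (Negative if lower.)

27 semitones

D3 at fret 18 → Ab4 (MIDI 68); D2 at fret 3 → F2 (MIDI 41).
68 − 41 = 27, so the two pitches are 27 semitones apart.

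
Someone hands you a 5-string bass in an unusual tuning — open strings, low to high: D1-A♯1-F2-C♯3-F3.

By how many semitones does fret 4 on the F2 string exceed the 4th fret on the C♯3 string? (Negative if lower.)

-8 semitones

F2 at fret 4 → A2 (MIDI 45); C♯3 at fret 4 → F3 (MIDI 53).
45 − 53 = -8, so the two pitches are 8 semitones apart.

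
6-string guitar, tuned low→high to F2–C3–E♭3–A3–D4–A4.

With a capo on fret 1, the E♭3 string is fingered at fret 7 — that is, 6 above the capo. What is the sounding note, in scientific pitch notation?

B♭3

The capo raises the open E♭3 by 1 semitone to E3; fretting 6 more gives E♭3 + 1 + 6 = E♭3 + 7 semitones = B♭3.
(Also written A♯.)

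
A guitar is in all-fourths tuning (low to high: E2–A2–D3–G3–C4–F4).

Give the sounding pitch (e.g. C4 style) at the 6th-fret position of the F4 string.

F4 is MIDI 65. Adding 6 gives 71, which is B4.

B4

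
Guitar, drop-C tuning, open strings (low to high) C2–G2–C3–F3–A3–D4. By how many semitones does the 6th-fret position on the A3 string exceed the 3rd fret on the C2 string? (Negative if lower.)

A3 at fret 6 → D♯4 (MIDI 63); C2 at fret 3 → D♯2 (MIDI 39).
63 − 39 = 24, so the two pitches are 24 semitones apart.

24 semitones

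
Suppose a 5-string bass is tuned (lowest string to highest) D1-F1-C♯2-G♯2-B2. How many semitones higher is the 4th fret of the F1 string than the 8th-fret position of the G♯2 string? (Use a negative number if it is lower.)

F1 at fret 4 → A1 (MIDI 33); G♯2 at fret 8 → E3 (MIDI 52).
33 − 52 = -19, so the two pitches are 19 semitones apart.

-19 semitones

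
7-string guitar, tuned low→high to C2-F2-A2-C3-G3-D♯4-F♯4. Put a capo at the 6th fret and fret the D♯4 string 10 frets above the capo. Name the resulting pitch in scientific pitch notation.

The capo raises the open D♯4 by 6 semitones to A4; fretting 10 more gives D♯4 + 6 + 10 = D♯4 + 16 semitones = G5.

G5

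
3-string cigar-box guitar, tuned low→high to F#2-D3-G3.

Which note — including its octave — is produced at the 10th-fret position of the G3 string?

F4

G3 is MIDI 55. Adding 10 gives 65, which is F4.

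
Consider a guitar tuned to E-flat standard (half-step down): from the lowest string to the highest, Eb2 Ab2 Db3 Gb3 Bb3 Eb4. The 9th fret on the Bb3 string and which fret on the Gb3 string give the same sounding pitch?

Bb3 at fret 9 is Bb3 + 9 semitones = G4.
The open Gb3 string is 4 semitones below the open Bb3, so the same pitch on the Gb3 string lies at fret 9 + 4 = 13.

13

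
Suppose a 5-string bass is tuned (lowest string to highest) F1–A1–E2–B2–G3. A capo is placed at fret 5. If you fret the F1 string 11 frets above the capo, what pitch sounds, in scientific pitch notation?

A2

The capo raises the open F1 by 5 semitones to A#1; fretting 11 more gives F1 + 5 + 11 = F1 + 16 semitones = A2.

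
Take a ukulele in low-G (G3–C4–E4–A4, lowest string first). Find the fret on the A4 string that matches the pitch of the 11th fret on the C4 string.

Fret 11 on C4 is MIDI 60 + 11 = 71 (B4). On the A4 string (open MIDI 69), that pitch is 71 − 69 = fret 2.

2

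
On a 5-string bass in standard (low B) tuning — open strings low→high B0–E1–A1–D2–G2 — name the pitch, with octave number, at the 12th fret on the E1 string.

E2

The open E1 string plus 12 semitones: E–F–F#–G–…–D–D#–E.
The walk passes from B into C once, so the octave number goes from 1 to 2.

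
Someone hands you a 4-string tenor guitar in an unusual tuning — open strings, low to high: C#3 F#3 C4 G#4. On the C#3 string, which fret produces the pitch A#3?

9

A#3 is 9 semitones above the open C#3 (C#–D–D#–E–F–F#–G–G#–A–A#), so it sits at fret 9.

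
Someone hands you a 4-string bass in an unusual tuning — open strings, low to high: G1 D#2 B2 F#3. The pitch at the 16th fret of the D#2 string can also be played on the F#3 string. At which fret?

D#2 at fret 16 is D#2 + 16 semitones = G3.
The open F#3 string is 15 semitones above the open D#2, so the same pitch on the F#3 string lies at fret 16 − 15 = 1.

1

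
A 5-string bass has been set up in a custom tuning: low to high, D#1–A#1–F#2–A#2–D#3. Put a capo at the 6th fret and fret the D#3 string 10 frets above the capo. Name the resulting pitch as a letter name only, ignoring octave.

G

The capo raises the open D#3 by 6 semitones to A3; fretting 10 more gives D#3 + 6 + 10 = D#3 + 16 semitones, landing on G.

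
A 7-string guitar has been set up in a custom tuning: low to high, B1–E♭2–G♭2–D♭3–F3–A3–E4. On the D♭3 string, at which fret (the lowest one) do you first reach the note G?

From D♭3, count semitones up the chromatic scale until reaching G: Db–D–Eb–E–F–Gb–G — 6 steps.

6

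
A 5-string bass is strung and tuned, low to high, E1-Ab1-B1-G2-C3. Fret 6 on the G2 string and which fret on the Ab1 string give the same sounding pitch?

17

G2 at fret 6 is G2 + 6 semitones = Db3.
The open Ab1 string is 11 semitones below the open G2, so the same pitch on the Ab1 string lies at fret 6 + 11 = 17.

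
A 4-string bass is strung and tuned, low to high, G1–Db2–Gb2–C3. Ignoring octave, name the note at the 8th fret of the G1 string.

G1 is MIDI 31. Adding 8 gives 39; 39 mod 12 = 3, i.e. Eb.

Eb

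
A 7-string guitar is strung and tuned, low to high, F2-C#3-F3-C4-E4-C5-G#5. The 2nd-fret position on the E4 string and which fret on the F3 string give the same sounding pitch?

Fret 2 on E4 is MIDI 64 + 2 = 66 (F#4). On the F3 string (open MIDI 53), that pitch is 66 − 53 = fret 13.

13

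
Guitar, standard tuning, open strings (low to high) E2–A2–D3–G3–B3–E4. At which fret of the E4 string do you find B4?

7

B4 is 7 semitones above the open E4 (E–F–F#–G–G#–A–A#–B), so it sits at fret 7.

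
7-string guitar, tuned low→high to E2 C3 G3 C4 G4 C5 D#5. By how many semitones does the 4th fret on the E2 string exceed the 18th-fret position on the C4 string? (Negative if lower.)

-34 semitones

E2 at fret 4 → G#2 (MIDI 44); C4 at fret 18 → F#5 (MIDI 78).
44 − 78 = -34, so the two pitches are 34 semitones apart.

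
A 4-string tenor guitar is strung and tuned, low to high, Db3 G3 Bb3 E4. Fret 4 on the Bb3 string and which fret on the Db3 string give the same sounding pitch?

13

Bb3 at fret 4 is Bb3 + 4 semitones = D4.
The open Db3 string is 9 semitones below the open Bb3, so the same pitch on the Db3 string lies at fret 4 + 9 = 13.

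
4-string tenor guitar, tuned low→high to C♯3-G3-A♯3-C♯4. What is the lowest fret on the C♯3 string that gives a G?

From C♯3, count semitones up the chromatic scale until reaching G: C#–D–D#–E–F–F#–G — 6 steps.

6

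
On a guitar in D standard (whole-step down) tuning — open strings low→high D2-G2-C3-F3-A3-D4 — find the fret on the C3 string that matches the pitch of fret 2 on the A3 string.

11

A3 at fret 2 is A3 + 2 semitones = B3.
The open C3 string is 9 semitones below the open A3, so the same pitch on the C3 string lies at fret 2 + 9 = 11.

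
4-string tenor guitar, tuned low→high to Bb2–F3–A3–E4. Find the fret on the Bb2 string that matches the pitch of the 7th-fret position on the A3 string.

18

A3 at fret 7 is A3 + 7 semitones = E4.
The open Bb2 string is 11 semitones below the open A3, so the same pitch on the Bb2 string lies at fret 7 + 11 = 18.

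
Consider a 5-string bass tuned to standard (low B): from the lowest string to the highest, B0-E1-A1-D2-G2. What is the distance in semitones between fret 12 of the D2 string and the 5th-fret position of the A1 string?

12 semitones

D2 at fret 12 → D3 (MIDI 50); A1 at fret 5 → D2 (MIDI 38).
50 − 38 = 12, so the two pitches are 12 semitones apart, with D3 the higher.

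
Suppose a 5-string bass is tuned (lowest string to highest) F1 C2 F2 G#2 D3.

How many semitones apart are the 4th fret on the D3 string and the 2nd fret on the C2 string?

16 semitones

D3 at fret 4 → F#3 (MIDI 54); C2 at fret 2 → D2 (MIDI 38).
54 − 38 = 16, so the two pitches are 16 semitones apart, with F#3 the higher.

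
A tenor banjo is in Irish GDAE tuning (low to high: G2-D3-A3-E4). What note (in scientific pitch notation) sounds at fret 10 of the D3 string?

C4

D3 is MIDI 50. Adding 10 gives 60, which is C4.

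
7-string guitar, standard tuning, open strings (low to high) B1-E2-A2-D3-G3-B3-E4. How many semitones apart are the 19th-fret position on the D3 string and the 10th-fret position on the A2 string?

D3 at fret 19 → A4 (MIDI 69); A2 at fret 10 → G3 (MIDI 55).
69 − 55 = 14, so the two pitches are 14 semitones apart, with A4 the higher.

14 semitones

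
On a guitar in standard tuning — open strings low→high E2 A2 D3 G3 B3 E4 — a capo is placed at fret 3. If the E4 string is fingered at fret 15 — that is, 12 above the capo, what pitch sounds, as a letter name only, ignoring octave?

G

The capo raises the open E4 by 3 semitones to G4; fretting 12 more gives E4 + 3 + 12 = E4 + 15 semitones, landing on G.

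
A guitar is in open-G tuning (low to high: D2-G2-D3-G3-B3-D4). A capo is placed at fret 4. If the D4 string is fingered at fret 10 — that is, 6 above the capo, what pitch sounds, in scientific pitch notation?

C5

The capo raises the open D4 by 4 semitones to F#4; fretting 6 more gives D4 + 4 + 6 = D4 + 10 semitones = C5.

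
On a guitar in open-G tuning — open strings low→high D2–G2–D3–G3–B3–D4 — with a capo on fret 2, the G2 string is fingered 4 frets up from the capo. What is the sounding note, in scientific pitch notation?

The capo raises the open G2 by 2 semitones to A2; fretting 4 more gives G2 + 2 + 4 = G2 + 6 semitones = C♯3.
(Also written D♭.)

C♯3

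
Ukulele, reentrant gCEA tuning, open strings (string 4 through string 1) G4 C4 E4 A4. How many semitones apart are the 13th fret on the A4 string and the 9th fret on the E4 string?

9 semitones

A4 at fret 13 → A♯5 (MIDI 82); E4 at fret 9 → C♯5 (MIDI 73).
82 − 73 = 9, so the two pitches are 9 semitones apart, with A♯5 the higher.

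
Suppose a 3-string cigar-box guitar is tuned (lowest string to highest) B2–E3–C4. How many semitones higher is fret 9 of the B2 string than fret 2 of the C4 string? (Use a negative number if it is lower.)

-6 semitones

B2 at fret 9 → G♯3 (MIDI 56); C4 at fret 2 → D4 (MIDI 62).
56 − 62 = -6, so the two pitches are 6 semitones apart.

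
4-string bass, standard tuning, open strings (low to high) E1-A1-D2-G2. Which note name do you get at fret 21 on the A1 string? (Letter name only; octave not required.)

Each fret is one semitone, so A1 + 21 = F#.
(Equivalently spelled Gb.)

F#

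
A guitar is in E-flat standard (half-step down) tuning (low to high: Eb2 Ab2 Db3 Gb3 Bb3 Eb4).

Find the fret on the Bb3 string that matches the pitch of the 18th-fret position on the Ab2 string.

Fret 18 on Ab2 is MIDI 44 + 18 = 62 (D4). On the Bb3 string (open MIDI 58), that pitch is 62 − 58 = fret 4.

4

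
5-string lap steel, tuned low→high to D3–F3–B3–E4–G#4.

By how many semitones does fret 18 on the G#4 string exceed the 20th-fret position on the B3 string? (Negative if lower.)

G#4 at fret 18 → D6 (MIDI 86); B3 at fret 20 → G5 (MIDI 79).
86 − 79 = 7, so the two pitches are 7 semitones apart.

7 semitones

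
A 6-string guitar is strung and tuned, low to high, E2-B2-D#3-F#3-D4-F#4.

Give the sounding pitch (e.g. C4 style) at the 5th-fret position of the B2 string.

E3

The open B2 string plus 5 semitones: B–C–C#–D–D#–E.
The walk passes from B into C once, so the octave number goes from 2 to 3.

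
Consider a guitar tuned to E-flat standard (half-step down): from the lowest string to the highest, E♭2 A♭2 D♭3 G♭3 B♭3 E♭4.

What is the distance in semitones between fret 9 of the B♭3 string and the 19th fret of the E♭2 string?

9 semitones

B♭3 at fret 9 → G4 (MIDI 67); E♭2 at fret 19 → B♭3 (MIDI 58).
67 − 58 = 9, so the two pitches are 9 semitones apart, with G4 the higher.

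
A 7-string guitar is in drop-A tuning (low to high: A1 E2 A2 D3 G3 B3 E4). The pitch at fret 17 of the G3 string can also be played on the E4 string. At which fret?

Fret 17 on G3 is MIDI 55 + 17 = 72 (C5). On the E4 string (open MIDI 64), that pitch is 72 − 64 = fret 8.

8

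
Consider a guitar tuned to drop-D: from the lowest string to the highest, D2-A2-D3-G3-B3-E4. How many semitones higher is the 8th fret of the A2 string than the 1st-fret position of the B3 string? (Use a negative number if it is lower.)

-7 semitones

A2 at fret 8 → F3 (MIDI 53); B3 at fret 1 → C4 (MIDI 60).
53 − 60 = -7, so the two pitches are 7 semitones apart.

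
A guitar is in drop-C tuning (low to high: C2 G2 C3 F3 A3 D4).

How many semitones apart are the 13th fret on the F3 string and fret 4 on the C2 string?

F3 at fret 13 → F#4 (MIDI 66); C2 at fret 4 → E2 (MIDI 40).
66 − 40 = 26, so the two pitches are 26 semitones apart, with F#4 the higher.

26 semitones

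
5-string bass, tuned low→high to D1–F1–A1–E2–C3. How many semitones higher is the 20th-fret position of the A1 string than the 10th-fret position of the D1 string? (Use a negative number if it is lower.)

A1 at fret 20 → F3 (MIDI 53); D1 at fret 10 → C2 (MIDI 36).
53 − 36 = 17, so the two pitches are 17 semitones apart.

17 semitones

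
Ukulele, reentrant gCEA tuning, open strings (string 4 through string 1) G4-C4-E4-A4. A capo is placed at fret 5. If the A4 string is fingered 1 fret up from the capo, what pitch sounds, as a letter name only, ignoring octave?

D#

The capo raises the open A4 by 5 semitones to D5; fretting 1 more gives A4 + 5 + 1 = A4 + 6 semitones, landing on D#.
(Also written Eb.)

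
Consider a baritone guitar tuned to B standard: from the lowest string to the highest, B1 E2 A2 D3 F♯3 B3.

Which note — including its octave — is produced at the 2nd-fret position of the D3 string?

D3 is MIDI 50. Adding 2 gives 52, which is E3.

E3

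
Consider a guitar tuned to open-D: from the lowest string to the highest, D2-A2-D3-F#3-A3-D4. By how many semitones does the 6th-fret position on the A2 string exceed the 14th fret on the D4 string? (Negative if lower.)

A2 at fret 6 → D#3 (MIDI 51); D4 at fret 14 → E5 (MIDI 76).
51 − 76 = -25, so the two pitches are 25 semitones apart.

-25 semitones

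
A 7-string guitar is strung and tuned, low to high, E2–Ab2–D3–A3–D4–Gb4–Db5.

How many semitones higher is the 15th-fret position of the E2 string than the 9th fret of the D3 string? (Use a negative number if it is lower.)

E2 at fret 15 → G3 (MIDI 55); D3 at fret 9 → B3 (MIDI 59).
55 − 59 = -4, so the two pitches are 4 semitones apart.

-4 semitones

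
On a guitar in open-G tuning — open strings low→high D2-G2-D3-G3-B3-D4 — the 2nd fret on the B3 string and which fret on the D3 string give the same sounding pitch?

Fret 2 on B3 is MIDI 59 + 2 = 61 (C#4). On the D3 string (open MIDI 50), that pitch is 61 − 50 = fret 11.

11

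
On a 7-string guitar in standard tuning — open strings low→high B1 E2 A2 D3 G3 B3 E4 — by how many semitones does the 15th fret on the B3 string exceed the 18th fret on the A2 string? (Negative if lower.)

B3 at fret 15 → D5 (MIDI 74); A2 at fret 18 → D#4 (MIDI 63).
74 − 63 = 11, so the two pitches are 11 semitones apart.

11 semitones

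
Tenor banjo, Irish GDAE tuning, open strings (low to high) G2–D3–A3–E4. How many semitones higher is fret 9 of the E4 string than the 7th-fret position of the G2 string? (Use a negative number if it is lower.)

23 semitones

E4 at fret 9 → C#5 (MIDI 73); G2 at fret 7 → D3 (MIDI 50).
73 − 50 = 23, so the two pitches are 23 semitones apart.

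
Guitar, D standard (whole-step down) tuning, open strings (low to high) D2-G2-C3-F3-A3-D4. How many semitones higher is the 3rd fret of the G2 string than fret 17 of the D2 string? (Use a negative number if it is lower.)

-9 semitones

G2 at fret 3 → A♯2 (MIDI 46); D2 at fret 17 → G3 (MIDI 55).
46 − 55 = -9, so the two pitches are 9 semitones apart.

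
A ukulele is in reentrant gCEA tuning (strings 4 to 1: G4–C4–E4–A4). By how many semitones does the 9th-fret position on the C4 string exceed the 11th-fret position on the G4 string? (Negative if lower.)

C4 at fret 9 → A4 (MIDI 69); G4 at fret 11 → F♯5 (MIDI 78).
69 − 78 = -9, so the two pitches are 9 semitones apart.

-9 semitones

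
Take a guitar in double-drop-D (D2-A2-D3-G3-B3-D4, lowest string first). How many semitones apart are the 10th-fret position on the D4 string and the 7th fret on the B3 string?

6 semitones

D4 at fret 10 → C5 (MIDI 72); B3 at fret 7 → F#4 (MIDI 66).
72 − 66 = 6, so the two pitches are 6 semitones apart, with C5 the higher.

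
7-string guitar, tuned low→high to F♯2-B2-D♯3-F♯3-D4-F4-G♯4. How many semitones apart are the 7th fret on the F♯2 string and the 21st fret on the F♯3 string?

F♯2 at fret 7 → C♯3 (MIDI 49); F♯3 at fret 21 → D♯5 (MIDI 75).
49 − 75 = -26, so the two pitches are 26 semitones apart, with D♯5 the higher.

26 semitones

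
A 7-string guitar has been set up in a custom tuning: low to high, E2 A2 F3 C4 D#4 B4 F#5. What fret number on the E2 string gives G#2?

4

G#2 is 4 semitones above the open E2 (E–F–F#–G–G#), so it sits at fret 4.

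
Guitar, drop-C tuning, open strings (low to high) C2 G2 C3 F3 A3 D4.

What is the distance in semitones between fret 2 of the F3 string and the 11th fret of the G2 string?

F3 at fret 2 → G3 (MIDI 55); G2 at fret 11 → F#3 (MIDI 54).
55 − 54 = 1, so the two pitches are 1 semitone apart, with G3 the higher.

1 semitone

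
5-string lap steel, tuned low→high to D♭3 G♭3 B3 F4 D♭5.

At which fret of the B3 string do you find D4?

3

D4 is 3 semitones above the open B3 (B–C–Db–D), so it sits at fret 3.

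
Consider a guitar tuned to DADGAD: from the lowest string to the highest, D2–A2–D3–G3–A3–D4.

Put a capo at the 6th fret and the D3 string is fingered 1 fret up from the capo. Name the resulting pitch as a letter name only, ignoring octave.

The capo raises the open D3 by 6 semitones to G#3; fretting 1 more gives D3 + 6 + 1 = D3 + 7 semitones, landing on A.

A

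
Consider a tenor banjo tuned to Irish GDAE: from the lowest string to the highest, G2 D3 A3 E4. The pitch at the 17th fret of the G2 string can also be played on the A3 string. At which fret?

3

G2 at fret 17 is G2 + 17 semitones = C4.
The open A3 string is 14 semitones above the open G2, so the same pitch on the A3 string lies at fret 17 − 14 = 3.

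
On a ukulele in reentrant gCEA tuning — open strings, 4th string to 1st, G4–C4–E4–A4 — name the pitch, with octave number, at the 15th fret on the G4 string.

A♯5

G4 is MIDI 67. Adding 15 gives 82, which is A♯5.
(Equivalently spelled B♭5.)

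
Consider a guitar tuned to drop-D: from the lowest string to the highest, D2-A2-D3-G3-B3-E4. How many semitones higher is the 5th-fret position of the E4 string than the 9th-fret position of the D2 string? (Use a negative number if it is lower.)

22 semitones

E4 at fret 5 → A4 (MIDI 69); D2 at fret 9 → B2 (MIDI 47).
69 − 47 = 22, so the two pitches are 22 semitones apart.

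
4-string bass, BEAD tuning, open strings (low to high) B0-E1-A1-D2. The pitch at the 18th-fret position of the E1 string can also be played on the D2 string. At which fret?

Fret 18 on E1 is MIDI 28 + 18 = 46 (A#2). On the D2 string (open MIDI 38), that pitch is 46 − 38 = fret 8.

8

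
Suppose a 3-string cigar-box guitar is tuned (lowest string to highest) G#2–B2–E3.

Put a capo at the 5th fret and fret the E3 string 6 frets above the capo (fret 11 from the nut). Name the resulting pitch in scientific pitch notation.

D#4

The capo raises the open E3 by 5 semitones to A3; fretting 6 more gives E3 + 5 + 6 = E3 + 11 semitones = D#4.
(Also written Eb.)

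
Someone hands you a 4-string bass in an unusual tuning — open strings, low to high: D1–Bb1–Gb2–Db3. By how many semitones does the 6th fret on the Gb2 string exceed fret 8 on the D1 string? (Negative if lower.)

Gb2 at fret 6 → C3 (MIDI 48); D1 at fret 8 → Bb1 (MIDI 34).
48 − 34 = 14, so the two pitches are 14 semitones apart.

14 semitones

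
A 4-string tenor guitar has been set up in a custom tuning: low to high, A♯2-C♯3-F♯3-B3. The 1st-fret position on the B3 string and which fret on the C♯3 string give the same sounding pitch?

B3 at fret 1 is B3 + 1 semitone = C4.
The open C♯3 string is 10 semitones below the open B3, so the same pitch on the C♯3 string lies at fret 1 + 10 = 11.

11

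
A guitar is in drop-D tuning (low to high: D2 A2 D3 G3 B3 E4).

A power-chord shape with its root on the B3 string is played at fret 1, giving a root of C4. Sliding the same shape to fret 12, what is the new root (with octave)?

Moving from fret 1 to fret 12 shifts the root by 11 semitones.
C4 up 11 semitones is B4.

B4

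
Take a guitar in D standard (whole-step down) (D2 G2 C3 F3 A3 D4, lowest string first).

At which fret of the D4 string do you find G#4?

6

G#4 is 6 semitones above the open D4 (D–D#–E–F–F#–G–G#), so it sits at fret 6.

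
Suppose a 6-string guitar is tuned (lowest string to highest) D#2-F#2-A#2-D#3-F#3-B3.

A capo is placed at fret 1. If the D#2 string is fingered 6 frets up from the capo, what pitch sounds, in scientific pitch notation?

The capo raises the open D#2 by 1 semitone to E2; fretting 6 more gives D#2 + 1 + 6 = D#2 + 7 semitones = A#2.

A#2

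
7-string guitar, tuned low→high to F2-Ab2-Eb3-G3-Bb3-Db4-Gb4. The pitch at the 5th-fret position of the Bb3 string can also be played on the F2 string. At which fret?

Fret 5 on Bb3 is MIDI 58 + 5 = 63 (Eb4). On the F2 string (open MIDI 41), that pitch is 63 − 41 = fret 22.

22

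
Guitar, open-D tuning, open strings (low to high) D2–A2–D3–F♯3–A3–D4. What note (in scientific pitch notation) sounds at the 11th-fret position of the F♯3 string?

F4

F♯3 is MIDI 54. Adding 11 gives 65, which is F4.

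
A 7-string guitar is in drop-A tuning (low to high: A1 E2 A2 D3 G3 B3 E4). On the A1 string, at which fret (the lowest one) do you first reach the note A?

From A1, count semitones up the chromatic scale until reaching A: A — 0 steps.

0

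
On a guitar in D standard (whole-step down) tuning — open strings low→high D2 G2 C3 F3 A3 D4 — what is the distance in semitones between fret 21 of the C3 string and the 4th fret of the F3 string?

12 semitones

C3 at fret 21 → A4 (MIDI 69); F3 at fret 4 → A3 (MIDI 57).
69 − 57 = 12, so the two pitches are 12 semitones apart, with A4 the higher.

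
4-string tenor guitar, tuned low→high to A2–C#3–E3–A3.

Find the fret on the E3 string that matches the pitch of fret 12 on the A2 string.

A2 at fret 12 is A2 + 12 semitones = A3.
The open E3 string is 7 semitones above the open A2, so the same pitch on the E3 string lies at fret 12 − 7 = 5.

5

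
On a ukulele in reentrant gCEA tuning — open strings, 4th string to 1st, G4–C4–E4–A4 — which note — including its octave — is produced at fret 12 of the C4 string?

C4 is MIDI 60. Adding 12 gives 72, which is C5.

C5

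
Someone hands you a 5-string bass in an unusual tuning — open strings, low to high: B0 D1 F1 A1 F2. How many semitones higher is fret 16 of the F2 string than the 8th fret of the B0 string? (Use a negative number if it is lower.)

F2 at fret 16 → A3 (MIDI 57); B0 at fret 8 → G1 (MIDI 31).
57 − 31 = 26, so the two pitches are 26 semitones apart.

26 semitones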